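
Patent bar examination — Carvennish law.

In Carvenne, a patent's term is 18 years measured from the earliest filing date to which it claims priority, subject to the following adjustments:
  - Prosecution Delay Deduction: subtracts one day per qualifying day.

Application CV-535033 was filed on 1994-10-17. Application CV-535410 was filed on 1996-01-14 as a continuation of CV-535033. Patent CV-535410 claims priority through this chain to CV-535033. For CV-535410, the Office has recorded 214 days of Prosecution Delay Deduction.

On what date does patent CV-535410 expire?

March 17, 2012

Earliest priority filing: 17 October 1994.
Base term: 17 October 1994 + 18 years → 17 October 2012.
Prosecution Delay Deduction: −214 days → 17 March 2012.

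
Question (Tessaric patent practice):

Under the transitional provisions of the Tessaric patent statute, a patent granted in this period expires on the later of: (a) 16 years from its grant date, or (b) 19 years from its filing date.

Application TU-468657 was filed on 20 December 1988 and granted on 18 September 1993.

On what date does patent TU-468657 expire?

(a) grant + 16 years → 18 September 2009.
(b) filing + 19 years → 20 December 2007.
Later of the two: 18 September 2009.

September 18, 2009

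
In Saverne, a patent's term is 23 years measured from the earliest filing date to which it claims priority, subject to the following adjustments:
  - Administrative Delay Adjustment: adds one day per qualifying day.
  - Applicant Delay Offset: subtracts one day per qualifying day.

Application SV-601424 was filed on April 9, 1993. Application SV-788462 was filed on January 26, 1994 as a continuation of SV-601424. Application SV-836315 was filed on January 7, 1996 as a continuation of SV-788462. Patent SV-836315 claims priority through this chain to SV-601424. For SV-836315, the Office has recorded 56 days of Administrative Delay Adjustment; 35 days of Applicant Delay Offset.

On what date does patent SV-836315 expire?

Earliest priority filing: 9 April 1993.
Base term: 9 April 1993 + 23 years → 9 April 2016.
Administrative Delay Adjustment: +56 days → 4 June 2016.
Applicant Delay Offset: −35 days → 30 April 2016.

2016-04-30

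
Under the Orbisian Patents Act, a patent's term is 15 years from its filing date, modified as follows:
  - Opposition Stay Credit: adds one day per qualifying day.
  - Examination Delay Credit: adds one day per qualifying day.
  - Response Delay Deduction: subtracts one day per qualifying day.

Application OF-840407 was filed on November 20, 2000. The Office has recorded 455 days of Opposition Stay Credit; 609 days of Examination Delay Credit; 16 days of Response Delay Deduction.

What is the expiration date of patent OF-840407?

2018-10-03

Base term: filing date + 15 years → 20 November 2015.
Opposition Stay Credit: +455 days → 17 February 2017.
Examination Delay Credit: +609 days → 19 October 2018.
Response Delay Deduction: −16 days → 3 October 2018.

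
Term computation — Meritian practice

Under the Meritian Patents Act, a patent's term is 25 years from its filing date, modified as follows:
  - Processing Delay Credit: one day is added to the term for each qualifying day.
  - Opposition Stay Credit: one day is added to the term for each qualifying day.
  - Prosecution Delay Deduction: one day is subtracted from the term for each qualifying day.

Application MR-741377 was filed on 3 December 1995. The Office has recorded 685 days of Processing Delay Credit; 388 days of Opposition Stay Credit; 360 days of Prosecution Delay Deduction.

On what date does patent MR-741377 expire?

Base term: filing date + 25 years → 3 December 2020.
Processing Delay Credit: +685 days → 19 October 2022.
Opposition Stay Credit: +388 days → 11 November 2023.
Prosecution Delay Deduction: −360 days → 16 November 2022.

November 16, 2022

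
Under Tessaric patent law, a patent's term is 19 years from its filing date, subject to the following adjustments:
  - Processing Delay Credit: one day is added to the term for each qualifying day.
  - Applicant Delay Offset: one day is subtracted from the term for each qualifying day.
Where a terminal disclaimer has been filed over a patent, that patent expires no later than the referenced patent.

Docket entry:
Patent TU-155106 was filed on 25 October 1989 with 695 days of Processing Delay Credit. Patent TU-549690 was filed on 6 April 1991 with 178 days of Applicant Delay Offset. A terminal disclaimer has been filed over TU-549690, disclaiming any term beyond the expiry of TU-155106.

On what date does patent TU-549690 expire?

2009-10-10

Natural term of TU-549690:
  Base: filing + 19 years → 6 April 2010.
  Applicant Delay Offset: −178 days → 10 October 2009.
Expiry of referenced patent TU-155106:
  Base: filing + 19 years → 25 October 2008.
  Processing Delay Credit: +695 days → 20 September 2010.
Terminal disclaimer: TU-549690 expires on the earlier of 10 October 2009 and 20 September 2010.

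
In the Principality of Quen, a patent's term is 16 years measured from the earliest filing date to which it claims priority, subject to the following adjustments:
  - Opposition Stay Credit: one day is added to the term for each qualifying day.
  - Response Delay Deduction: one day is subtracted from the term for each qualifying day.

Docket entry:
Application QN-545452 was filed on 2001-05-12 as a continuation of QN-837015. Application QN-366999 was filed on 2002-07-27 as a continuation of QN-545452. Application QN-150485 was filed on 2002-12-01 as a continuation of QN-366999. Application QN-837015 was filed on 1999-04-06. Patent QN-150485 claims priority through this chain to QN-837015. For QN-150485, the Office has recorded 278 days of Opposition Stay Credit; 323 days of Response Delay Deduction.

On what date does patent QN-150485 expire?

2015-02-20

Earliest priority filing: 6 April 1999.
Base term: 6 April 1999 + 16 years → 6 April 2015.
Opposition Stay Credit: +278 days → 9 January 2016.
Response Delay Deduction: −323 days → 20 February 2015.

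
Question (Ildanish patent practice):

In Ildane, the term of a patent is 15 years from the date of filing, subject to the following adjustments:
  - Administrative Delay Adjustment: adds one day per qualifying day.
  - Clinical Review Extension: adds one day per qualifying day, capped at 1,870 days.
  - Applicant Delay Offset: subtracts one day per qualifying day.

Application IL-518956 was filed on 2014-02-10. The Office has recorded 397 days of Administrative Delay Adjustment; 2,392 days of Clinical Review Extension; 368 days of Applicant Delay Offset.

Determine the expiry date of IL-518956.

Base term: filing date + 15 years → 10 February 2029.
Administrative Delay Adjustment: +397 days → 14 March 2030.
Clinical Review Extension: 2392 days claimed exceeds the 1870-day cap, so +1870 days → 27 April 2035.
Applicant Delay Offset: −368 days → 24 April 2034.

2034-04-24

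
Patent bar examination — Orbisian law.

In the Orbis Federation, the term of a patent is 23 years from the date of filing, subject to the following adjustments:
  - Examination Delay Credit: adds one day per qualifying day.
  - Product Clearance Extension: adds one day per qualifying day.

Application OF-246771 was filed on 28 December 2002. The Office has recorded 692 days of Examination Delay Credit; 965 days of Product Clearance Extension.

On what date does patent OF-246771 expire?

2030-07-12

Base term: filing date + 23 years → 28 December 2025.
Examination Delay Credit: +692 days → 20 November 2027.
Product Clearance Extension: +965 days → 12 July 2030.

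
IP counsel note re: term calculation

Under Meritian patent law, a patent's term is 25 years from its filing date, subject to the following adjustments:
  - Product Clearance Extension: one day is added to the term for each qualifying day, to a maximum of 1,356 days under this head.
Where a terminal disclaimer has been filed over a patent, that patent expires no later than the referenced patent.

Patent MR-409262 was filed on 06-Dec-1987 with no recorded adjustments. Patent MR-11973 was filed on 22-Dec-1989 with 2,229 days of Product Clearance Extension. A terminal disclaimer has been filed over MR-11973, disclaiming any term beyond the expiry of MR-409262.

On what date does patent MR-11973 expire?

Natural term of MR-11973:
  Base: filing + 25 years → 22 December 2014.
  Product Clearance Extension: 2229 days claimed exceeds the 1356-day cap, so +1356 days → 8 September 2018.
Expiry of referenced patent MR-409262:
  Base: filing + 25 years → 6 December 2012.
Terminal disclaimer: MR-11973 expires on the earlier of 8 September 2018 and 6 December 2012.

December 6, 2012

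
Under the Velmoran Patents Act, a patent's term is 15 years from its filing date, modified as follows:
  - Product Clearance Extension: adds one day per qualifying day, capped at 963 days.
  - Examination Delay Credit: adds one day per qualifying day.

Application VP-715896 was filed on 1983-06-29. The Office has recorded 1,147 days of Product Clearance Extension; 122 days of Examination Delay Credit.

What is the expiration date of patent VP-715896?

Base term: filing date + 15 years → 29 June 1998.
Product Clearance Extension: 1147 days claimed exceeds the 963-day cap, so +963 days → 16 February 2001.
Examination Delay Credit: +122 days → 18 June 2001.

June 18, 2001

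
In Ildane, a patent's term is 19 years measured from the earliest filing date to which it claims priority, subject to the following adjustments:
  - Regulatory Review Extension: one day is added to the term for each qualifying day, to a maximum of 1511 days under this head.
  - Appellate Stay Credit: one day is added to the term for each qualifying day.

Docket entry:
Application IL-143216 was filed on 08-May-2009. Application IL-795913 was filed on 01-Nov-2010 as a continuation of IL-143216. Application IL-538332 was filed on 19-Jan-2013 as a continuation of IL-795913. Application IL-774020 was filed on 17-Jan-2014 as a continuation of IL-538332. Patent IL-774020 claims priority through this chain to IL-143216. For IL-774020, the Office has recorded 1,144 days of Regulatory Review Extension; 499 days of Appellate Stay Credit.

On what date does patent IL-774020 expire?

2032-11-06

Earliest priority filing: 8 May 2009.
Base term: 8 May 2009 + 19 years → 8 May 2028.
Regulatory Review Extension: 1144 days (within the 1511-day cap) → +1144 days → 26 June 2031.
Appellate Stay Credit: +499 days → 6 November 2032.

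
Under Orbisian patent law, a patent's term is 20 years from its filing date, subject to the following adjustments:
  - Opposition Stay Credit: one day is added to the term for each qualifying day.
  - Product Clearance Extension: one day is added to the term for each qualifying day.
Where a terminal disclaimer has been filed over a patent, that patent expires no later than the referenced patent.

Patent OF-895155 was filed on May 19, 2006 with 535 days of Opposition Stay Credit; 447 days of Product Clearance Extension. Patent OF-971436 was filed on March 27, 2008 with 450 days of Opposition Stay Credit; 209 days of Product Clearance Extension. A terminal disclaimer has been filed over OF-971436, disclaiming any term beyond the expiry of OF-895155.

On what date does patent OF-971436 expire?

Natural term of OF-971436:
  Base: filing + 20 years → 27 March 2028.
  Opposition Stay Credit: +450 days → 20 June 2029.
  Product Clearance Extension: +209 days → 15 January 2030.
Expiry of referenced patent OF-895155:
  Base: filing + 20 years → 19 May 2026.
  Opposition Stay Credit: +535 days → 5 November 2027.
  Product Clearance Extension: +447 days → 25 January 2029.
Terminal disclaimer: OF-971436 expires on the earlier of 15 January 2030 and 25 January 2029.

January 25, 2029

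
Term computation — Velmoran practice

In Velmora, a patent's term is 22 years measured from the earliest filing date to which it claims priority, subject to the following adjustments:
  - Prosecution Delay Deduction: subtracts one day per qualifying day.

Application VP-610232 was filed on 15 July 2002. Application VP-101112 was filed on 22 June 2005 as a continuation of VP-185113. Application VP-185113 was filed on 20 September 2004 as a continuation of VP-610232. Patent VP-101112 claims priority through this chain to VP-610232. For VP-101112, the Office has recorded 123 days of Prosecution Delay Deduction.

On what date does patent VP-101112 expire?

Earliest priority filing: 15 July 2002.
Base term: 15 July 2002 + 22 years → 15 July 2024.
Prosecution Delay Deduction: −123 days → 14 March 2024.

2024-03-14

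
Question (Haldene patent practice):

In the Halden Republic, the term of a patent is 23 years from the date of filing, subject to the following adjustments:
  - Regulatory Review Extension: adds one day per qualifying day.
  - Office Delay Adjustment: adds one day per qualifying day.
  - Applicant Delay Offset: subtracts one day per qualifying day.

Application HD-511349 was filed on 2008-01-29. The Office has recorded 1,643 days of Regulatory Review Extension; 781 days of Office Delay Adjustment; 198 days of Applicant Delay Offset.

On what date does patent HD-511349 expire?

March 4, 2037

Base term: filing date + 23 years → 29 January 2031.
Regulatory Review Extension: +1643 days → 30 July 2035.
Office Delay Adjustment: +781 days → 18 September 2037.
Applicant Delay Offset: −198 days → 4 March 2037.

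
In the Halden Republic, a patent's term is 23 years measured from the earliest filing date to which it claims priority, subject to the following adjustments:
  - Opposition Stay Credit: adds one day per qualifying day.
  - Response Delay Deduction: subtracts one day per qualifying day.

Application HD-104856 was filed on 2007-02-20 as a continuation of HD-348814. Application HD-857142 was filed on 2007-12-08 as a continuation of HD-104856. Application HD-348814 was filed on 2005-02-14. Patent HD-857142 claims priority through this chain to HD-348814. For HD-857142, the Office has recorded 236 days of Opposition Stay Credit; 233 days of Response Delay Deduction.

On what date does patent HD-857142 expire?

Earliest priority filing: 14 February 2005.
Base term: 14 February 2005 + 23 years → 14 February 2028.
Opposition Stay Credit: +236 days → 7 October 2028.
Response Delay Deduction: −233 days → 17 February 2028.

2028-02-17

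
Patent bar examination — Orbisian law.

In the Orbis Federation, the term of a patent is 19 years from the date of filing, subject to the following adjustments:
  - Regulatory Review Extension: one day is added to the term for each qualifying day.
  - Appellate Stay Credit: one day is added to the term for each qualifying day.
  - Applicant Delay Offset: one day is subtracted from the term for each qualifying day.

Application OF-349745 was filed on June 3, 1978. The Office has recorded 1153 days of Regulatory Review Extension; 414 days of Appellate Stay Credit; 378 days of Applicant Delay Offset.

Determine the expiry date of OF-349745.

September 4, 2000

Base term: filing date + 19 years → 3 June 1997.
Regulatory Review Extension: +1153 days → 30 July 2000.
Appellate Stay Credit: +414 days → 17 September 2001.
Applicant Delay Offset: −378 days → 4 September 2000.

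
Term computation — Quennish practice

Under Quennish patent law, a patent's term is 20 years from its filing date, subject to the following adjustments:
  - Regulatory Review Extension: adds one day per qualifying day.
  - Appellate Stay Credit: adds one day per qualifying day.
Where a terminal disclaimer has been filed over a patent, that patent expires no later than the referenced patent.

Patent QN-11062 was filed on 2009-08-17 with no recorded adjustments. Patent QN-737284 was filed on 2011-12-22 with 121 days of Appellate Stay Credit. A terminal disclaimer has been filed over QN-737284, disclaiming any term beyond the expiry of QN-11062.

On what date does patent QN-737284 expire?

2029-08-17

Natural term of QN-737284:
  Base: filing + 20 years → 22 December 2031.
  Appellate Stay Credit: +121 days → 21 April 2032.
Expiry of referenced patent QN-11062:
  Base: filing + 20 years → 17 August 2029.
Terminal disclaimer: QN-737284 expires on the earlier of 21 April 2032 and 17 August 2029.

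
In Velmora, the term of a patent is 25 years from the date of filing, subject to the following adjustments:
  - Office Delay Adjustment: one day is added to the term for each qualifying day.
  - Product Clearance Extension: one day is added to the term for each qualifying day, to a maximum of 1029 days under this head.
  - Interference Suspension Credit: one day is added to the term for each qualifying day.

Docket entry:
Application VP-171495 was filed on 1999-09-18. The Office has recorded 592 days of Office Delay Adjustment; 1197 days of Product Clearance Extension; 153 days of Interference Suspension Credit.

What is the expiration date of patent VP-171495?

2029-07-28

Base term: filing date + 25 years → 18 September 2024.
Office Delay Adjustment: +592 days → 3 May 2026.
Product Clearance Extension: 1197 days claimed exceeds the 1029-day cap, so +1029 days → 25 February 2029.
Interference Suspension Credit: +153 days → 28 July 2029.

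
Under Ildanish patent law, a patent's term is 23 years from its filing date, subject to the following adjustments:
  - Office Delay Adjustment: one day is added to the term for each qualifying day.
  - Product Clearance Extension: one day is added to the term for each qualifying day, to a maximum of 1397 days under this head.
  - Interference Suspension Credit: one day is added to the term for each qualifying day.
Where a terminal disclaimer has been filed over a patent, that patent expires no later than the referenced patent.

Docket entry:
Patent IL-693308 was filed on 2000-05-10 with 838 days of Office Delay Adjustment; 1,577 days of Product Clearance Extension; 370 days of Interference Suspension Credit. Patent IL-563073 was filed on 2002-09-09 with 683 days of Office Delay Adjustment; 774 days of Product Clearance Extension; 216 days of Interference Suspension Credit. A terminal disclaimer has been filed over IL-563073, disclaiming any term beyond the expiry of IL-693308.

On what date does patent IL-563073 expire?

Natural term of IL-563073:
  Base: filing + 23 years → 9 September 2025.
  Office Delay Adjustment: +683 days → 24 July 2027.
  Product Clearance Extension: 774 days (within the 1397-day cap) → +774 days → 5 September 2029.
  Interference Suspension Credit: +216 days → 9 April 2030.
Expiry of referenced patent IL-693308:
  Base: filing + 23 years → 10 May 2023.
  Office Delay Adjustment: +838 days → 25 August 2025.
  Product Clearance Extension: 1577 days claimed exceeds the 1397-day cap, so +1397 days → 22 June 2029.
  Interference Suspension Credit: +370 days → 27 June 2030.
Terminal disclaimer: IL-563073 expires on the earlier of 9 April 2030 and 27 June 2030.

April 9, 2030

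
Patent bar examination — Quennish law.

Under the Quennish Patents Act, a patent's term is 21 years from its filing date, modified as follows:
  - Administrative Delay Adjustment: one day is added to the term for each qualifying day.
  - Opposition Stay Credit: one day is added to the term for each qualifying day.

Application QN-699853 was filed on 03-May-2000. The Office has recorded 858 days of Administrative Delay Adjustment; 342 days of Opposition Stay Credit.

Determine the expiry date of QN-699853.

Base term: filing date + 21 years → 3 May 2021.
Administrative Delay Adjustment: +858 days → 8 September 2023.
Opposition Stay Credit: +342 days → 15 August 2024.

2024-08-15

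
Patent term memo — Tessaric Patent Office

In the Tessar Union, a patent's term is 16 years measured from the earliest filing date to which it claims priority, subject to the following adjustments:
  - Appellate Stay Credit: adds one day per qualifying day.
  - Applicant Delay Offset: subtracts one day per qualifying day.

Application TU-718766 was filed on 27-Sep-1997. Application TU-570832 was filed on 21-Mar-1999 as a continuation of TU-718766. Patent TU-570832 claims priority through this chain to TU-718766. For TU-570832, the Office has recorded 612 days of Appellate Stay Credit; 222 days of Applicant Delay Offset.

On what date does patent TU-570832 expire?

Earliest priority filing: 27 September 1997.
Base term: 27 September 1997 + 16 years → 27 September 2013.
Appellate Stay Credit: +612 days → 1 June 2015.
Applicant Delay Offset: −222 days → 22 October 2014.

2014-10-22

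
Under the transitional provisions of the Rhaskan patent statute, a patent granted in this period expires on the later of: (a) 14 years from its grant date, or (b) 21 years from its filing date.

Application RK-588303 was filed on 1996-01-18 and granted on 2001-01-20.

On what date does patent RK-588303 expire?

2017-01-18

(a) grant + 14 years → 20 January 2015.
(b) filing + 21 years → 18 January 2017.
Later of the two: 18 January 2017.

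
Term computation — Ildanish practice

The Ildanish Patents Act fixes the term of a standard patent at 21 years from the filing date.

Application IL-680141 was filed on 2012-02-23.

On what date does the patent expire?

Filing date + 21 years → 23 February 2033.

February 23, 2033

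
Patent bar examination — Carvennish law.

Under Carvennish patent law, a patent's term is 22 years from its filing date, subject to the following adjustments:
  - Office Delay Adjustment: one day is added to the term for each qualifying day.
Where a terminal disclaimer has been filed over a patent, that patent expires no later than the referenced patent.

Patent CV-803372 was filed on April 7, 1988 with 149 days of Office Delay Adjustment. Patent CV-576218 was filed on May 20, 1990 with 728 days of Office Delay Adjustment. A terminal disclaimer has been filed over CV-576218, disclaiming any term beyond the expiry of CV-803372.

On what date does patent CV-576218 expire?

2010-09-03

Natural term of CV-576218:
  Base: filing + 22 years → 20 May 2012.
  Office Delay Adjustment: +728 days → 18 May 2014.
Expiry of referenced patent CV-803372:
  Base: filing + 22 years → 7 April 2010.
  Office Delay Adjustment: +149 days → 3 September 2010.
Terminal disclaimer: CV-576218 expires on the earlier of 18 May 2014 and 3 September 2010.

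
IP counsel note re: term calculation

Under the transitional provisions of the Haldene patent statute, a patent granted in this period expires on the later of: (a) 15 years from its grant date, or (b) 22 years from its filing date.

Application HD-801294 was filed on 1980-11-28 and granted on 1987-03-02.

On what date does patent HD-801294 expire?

(a) grant + 15 years → 2 March 2002.
(b) filing + 22 years → 28 November 2002.
Later of the two: 28 November 2002.

November 28, 2002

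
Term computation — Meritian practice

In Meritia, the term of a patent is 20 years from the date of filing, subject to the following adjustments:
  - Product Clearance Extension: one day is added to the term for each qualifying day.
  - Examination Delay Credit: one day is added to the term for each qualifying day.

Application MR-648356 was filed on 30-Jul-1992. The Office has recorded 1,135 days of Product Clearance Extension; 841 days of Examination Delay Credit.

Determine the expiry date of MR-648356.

Base term: filing date + 20 years → 30 July 2012.
Product Clearance Extension: +1135 days → 8 September 2015.
Examination Delay Credit: +841 days → 27 December 2017.

2017-12-27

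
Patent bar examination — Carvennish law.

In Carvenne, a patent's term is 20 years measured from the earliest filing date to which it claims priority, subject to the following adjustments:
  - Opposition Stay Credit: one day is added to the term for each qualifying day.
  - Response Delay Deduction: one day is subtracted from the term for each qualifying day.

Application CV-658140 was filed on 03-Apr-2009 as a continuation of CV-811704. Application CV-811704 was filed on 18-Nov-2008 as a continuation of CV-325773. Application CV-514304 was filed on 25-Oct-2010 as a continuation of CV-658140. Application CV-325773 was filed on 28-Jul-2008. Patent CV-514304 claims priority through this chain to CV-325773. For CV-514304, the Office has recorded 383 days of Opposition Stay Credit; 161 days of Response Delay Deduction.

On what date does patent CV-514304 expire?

Earliest priority filing: 28 July 2008.
Base term: 28 July 2008 + 20 years → 28 July 2028.
Opposition Stay Credit: +383 days → 15 August 2029.
Response Delay Deduction: −161 days → 7 March 2029.

2029-03-07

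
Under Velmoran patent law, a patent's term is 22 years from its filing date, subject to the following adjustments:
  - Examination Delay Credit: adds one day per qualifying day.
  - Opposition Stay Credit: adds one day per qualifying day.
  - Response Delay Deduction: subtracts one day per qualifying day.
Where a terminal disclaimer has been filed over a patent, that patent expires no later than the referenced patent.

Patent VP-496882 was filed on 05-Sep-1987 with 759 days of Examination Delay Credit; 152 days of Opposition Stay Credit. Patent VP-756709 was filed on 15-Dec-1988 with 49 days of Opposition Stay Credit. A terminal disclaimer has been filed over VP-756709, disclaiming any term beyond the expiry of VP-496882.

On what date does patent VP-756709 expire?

Natural term of VP-756709:
  Base: filing + 22 years → 15 December 2010.
  Opposition Stay Credit: +49 days → 2 February 2011.
Expiry of referenced patent VP-496882:
  Base: filing + 22 years → 5 September 2009.
  Examination Delay Credit: +759 days → 4 October 2011.
  Opposition Stay Credit: +152 days → 4 March 2012.
Terminal disclaimer: VP-756709 expires on the earlier of 2 February 2011 and 4 March 2012.

2011-02-02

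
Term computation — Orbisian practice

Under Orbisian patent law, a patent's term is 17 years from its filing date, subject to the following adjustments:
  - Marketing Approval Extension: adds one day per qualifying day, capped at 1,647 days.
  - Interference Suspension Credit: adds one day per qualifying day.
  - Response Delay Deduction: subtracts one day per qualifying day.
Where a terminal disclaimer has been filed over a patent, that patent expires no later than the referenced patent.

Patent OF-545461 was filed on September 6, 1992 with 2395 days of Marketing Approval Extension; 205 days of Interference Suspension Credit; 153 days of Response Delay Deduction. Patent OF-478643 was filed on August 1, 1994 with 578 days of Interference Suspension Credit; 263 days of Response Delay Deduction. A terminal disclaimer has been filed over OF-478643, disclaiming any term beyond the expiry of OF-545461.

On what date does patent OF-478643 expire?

Natural term of OF-478643:
  Base: filing + 17 years → 1 August 2011.
  Interference Suspension Credit: +578 days → 1 March 2013.
  Response Delay Deduction: −263 days → 11 June 2012.
Expiry of referenced patent OF-545461:
  Base: filing + 17 years → 6 September 2009.
  Marketing Approval Extension: 2395 days claimed exceeds the 1647-day cap, so +1647 days → 11 March 2014.
  Interference Suspension Credit: +205 days → 2 October 2014.
  Response Delay Deduction: −153 days → 2 May 2014.
Terminal disclaimer: OF-478643 expires on the earlier of 11 June 2012 and 2 May 2014.

June 11, 2012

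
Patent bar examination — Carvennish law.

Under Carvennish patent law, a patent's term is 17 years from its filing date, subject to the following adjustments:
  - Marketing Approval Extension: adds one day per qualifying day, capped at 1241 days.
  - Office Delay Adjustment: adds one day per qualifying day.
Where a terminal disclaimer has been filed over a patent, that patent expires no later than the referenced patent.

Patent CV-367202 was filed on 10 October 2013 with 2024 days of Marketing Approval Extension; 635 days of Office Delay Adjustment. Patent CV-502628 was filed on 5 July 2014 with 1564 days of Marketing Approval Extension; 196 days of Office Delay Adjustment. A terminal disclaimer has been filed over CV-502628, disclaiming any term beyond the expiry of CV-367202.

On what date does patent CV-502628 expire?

Natural term of CV-502628:
  Base: filing + 17 years → 5 July 2031.
  Marketing Approval Extension: 1564 days claimed exceeds the 1241-day cap, so +1241 days → 27 November 2034.
  Office Delay Adjustment: +196 days → 11 June 2035.
Expiry of referenced patent CV-367202:
  Base: filing + 17 years → 10 October 2030.
  Marketing Approval Extension: 2024 days claimed exceeds the 1241-day cap, so +1241 days → 4 March 2034.
  Office Delay Adjustment: +635 days → 29 November 2035.
Terminal disclaimer: CV-502628 expires on the earlier of 11 June 2035 and 29 November 2035.

June 11, 2035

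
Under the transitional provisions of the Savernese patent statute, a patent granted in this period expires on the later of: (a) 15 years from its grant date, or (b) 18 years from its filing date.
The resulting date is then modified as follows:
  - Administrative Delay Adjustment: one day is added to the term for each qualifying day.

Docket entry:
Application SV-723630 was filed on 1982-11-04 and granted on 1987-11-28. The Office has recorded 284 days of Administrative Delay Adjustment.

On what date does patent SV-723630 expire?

September 8, 2003

(a) grant + 15 years → 28 November 2002.
(b) filing + 18 years → 4 November 2000.
Later of the two: 28 November 2002.
Administrative Delay Adjustment: +284 days → 8 September 2003.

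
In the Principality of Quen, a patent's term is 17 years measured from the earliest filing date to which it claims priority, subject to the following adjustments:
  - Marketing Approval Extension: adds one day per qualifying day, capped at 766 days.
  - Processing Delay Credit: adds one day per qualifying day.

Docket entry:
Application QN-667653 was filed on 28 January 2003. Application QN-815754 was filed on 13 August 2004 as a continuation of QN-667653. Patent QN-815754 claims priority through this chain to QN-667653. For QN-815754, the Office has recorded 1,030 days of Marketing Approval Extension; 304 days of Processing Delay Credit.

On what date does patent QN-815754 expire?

Earliest priority filing: 28 January 2003.
Base term: 28 January 2003 + 17 years → 28 January 2020.
Marketing Approval Extension: 1030 days claimed exceeds the 766-day cap, so +766 days → 4 March 2022.
Processing Delay Credit: +304 days → 2 January 2023.

January 2, 2023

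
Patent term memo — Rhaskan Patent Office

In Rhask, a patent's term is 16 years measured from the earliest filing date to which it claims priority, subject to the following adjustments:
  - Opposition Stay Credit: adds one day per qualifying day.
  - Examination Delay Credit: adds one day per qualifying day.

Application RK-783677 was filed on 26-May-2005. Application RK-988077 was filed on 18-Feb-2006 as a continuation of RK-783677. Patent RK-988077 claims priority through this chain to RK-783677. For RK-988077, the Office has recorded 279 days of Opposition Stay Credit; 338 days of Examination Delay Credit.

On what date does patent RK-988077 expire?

Earliest priority filing: 26 May 2005.
Base term: 26 May 2005 + 16 years → 26 May 2021.
Opposition Stay Credit: +279 days → 1 March 2022.
Examination Delay Credit: +338 days → 2 February 2023.

2023-02-02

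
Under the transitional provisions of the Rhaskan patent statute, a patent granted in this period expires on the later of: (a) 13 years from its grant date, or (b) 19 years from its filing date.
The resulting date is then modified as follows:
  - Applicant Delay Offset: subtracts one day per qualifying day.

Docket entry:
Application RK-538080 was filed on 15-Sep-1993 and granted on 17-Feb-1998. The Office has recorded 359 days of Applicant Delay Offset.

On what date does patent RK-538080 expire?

(a) grant + 13 years → 17 February 2011.
(b) filing + 19 years → 15 September 2012.
Later of the two: 15 September 2012.
Applicant Delay Offset: −359 days → 22 September 2011.

2011-09-22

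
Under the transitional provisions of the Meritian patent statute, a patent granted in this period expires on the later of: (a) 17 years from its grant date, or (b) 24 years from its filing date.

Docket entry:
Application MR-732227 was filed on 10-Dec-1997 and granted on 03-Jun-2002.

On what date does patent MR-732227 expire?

December 10, 2021

(a) grant + 17 years → 3 June 2019.
(b) filing + 24 years → 10 December 2021.
Later of the two: 10 December 2021.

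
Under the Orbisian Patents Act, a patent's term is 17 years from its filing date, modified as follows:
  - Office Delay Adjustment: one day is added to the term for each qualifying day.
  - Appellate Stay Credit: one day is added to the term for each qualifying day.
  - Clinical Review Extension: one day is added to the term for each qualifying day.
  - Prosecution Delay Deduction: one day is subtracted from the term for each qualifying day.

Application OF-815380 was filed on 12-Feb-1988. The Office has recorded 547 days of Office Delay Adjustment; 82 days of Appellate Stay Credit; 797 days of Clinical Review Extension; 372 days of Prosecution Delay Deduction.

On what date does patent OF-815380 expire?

2008-01-02

Base term: filing date + 17 years → 12 February 2005.
Office Delay Adjustment: +547 days → 13 August 2006.
Appellate Stay Credit: +82 days → 3 November 2006.
Clinical Review Extension: +797 days → 8 January 2009.
Prosecution Delay Deduction: −372 days → 2 January 2008.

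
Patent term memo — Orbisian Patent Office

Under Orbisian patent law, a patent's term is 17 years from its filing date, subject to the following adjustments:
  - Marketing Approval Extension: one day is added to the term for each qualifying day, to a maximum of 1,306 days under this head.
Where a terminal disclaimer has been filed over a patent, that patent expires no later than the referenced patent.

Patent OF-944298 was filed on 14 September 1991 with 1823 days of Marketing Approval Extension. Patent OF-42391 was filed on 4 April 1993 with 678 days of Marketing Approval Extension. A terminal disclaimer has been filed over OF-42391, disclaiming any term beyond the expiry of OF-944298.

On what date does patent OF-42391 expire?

February 11, 2012

Natural term of OF-42391:
  Base: filing + 17 years → 4 April 2010.
  Marketing Approval Extension: 678 days (within the 1306-day cap) → +678 days → 11 February 2012.
Expiry of referenced patent OF-944298:
  Base: filing + 17 years → 14 September 2008.
  Marketing Approval Extension: 1823 days claimed exceeds the 1306-day cap, so +1306 days → 12 April 2012.
Terminal disclaimer: OF-42391 expires on the earlier of 11 February 2012 and 12 April 2012.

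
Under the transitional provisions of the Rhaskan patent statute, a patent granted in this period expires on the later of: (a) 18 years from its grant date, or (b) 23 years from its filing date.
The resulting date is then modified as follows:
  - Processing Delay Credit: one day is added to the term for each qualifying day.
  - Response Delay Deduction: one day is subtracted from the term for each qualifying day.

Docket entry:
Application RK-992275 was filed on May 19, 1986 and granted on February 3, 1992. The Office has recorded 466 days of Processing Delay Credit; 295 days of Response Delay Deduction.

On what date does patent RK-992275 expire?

2010-07-24

(a) grant + 18 years → 3 February 2010.
(b) filing + 23 years → 19 May 2009.
Later of the two: 3 February 2010.
Processing Delay Credit: +466 days → 15 May 2011.
Response Delay Deduction: −295 days → 24 July 2010.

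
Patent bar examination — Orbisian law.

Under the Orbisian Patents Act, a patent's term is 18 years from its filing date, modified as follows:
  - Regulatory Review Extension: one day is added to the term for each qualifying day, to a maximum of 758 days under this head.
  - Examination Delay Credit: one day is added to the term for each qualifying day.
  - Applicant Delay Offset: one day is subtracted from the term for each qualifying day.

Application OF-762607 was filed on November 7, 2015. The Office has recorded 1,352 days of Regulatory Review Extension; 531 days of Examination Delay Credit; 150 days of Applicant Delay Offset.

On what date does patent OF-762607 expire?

Base term: filing date + 18 years → 7 November 2033.
Regulatory Review Extension: 1352 days claimed exceeds the 758-day cap, so +758 days → 5 December 2035.
Examination Delay Credit: +531 days → 19 May 2037.
Applicant Delay Offset: −150 days → 20 December 2036.

2036-12-20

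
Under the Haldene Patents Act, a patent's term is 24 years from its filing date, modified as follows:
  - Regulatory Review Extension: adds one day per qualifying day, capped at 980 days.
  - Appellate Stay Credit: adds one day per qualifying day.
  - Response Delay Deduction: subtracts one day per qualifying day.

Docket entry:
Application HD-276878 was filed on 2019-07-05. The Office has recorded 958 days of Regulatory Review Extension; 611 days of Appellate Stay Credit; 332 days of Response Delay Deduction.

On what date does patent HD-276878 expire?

November 23, 2046

Base term: filing date + 24 years → 5 July 2043.
Regulatory Review Extension: 958 days (within the 980-day cap) → +958 days → 17 February 2046.
Appellate Stay Credit: +611 days → 21 October 2047.
Response Delay Deduction: −332 days → 23 November 2046.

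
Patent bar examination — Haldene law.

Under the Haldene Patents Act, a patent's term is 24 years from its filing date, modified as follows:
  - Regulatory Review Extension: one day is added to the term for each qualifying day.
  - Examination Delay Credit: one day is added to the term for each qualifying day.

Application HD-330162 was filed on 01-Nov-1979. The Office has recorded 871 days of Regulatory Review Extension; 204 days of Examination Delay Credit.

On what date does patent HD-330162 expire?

Base term: filing date + 24 years → 1 November 2003.
Regulatory Review Extension: +871 days → 21 March 2006.
Examination Delay Credit: +204 days → 11 October 2006.

2006-10-11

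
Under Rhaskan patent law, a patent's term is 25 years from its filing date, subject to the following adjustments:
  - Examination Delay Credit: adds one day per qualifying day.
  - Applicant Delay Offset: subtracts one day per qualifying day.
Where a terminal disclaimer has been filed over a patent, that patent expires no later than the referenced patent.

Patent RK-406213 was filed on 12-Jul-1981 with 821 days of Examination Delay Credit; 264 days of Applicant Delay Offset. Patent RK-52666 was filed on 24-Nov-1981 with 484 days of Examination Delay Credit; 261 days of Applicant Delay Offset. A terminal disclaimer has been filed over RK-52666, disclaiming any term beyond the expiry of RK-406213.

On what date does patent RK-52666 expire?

Natural term of RK-52666:
  Base: filing + 25 years → 24 November 2006.
  Examination Delay Credit: +484 days → 22 March 2008.
  Applicant Delay Offset: −261 days → 5 July 2007.
Expiry of referenced patent RK-406213:
  Base: filing + 25 years → 12 July 2006.
  Examination Delay Credit: +821 days → 10 October 2008.
  Applicant Delay Offset: −264 days → 20 January 2008.
Terminal disclaimer: RK-52666 expires on the earlier of 5 July 2007 and 20 January 2008.

2007-07-05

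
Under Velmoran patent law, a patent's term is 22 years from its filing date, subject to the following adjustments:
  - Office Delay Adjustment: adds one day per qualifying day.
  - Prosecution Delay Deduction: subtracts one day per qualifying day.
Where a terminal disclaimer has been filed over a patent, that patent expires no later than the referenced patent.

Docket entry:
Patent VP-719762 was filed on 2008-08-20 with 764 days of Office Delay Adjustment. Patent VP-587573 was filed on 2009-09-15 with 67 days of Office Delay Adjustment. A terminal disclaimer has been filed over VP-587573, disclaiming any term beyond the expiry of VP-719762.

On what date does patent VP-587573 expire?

November 21, 2031

Natural term of VP-587573:
  Base: filing + 22 years → 15 September 2031.
  Office Delay Adjustment: +67 days → 21 November 2031.
Expiry of referenced patent VP-719762:
  Base: filing + 22 years → 20 August 2030.
  Office Delay Adjustment: +764 days → 22 September 2032.
Terminal disclaimer: VP-587573 expires on the earlier of 21 November 2031 and 22 September 2032.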